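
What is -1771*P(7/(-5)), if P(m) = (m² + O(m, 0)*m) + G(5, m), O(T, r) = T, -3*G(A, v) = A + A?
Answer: -77924/75 ≈ -1039.0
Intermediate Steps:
G(A, v) = -2*A/3 (G(A, v) = -(A + A)/3 = -2*A/3)
P(m) = -10/3 + 2*m² (P(m) = (m² + m*m) - ⅔*5 = (m² + m²) - 10/3 = 2*m² - 10/3 = -10/3 + 2*m²)
-1771*P(7/(-5)) = -1771*(-10/3 + 2*(7/(-5))²) = -1771*(-10/3 + 2*(7*(-⅕))²) = -1771*(-10/3 + 2*(-7/5)²) = -1771*(-10/3 + 2*(49/25)) = -1771*(-10/3 + 98/25) = -1771*44/75 = -77924/75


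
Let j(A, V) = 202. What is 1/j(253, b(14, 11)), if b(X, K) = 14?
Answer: 1/202 ≈ 0.0049505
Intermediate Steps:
1/j(253, b(14, 11)) = 1/202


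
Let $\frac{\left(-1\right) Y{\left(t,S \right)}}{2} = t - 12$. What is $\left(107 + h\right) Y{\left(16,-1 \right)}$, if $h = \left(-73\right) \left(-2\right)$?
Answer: $-2024$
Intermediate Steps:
$Y{\left(t,S \right)} = 24 - 2 t$ ($Y{\left(t,S \right)} = - 2 \left(t - 12\right) = - 2 \left(-12 + t\right) = 24 - 2 t$)
$h = 146$
$\left(107 + h\right) Y{\left(16,-1 \right)} = \left(107 + 146\right) \left(24 - 32\right) = 253 \left(24 - 32\right) = 253 \left(-8\right) = -2024$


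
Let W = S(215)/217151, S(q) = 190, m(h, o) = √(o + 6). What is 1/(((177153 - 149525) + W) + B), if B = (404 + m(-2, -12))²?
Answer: 3115956146831/594706800696425336 - 13192826141*I*√6/594706800696425336 ≈ 5.2395e-6 - 5.4339e-8*I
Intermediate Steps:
m(h, o) = √(6 + o)
W = 10/11429 (W = 190/217151 = 190*(1/217151) = 10/11429 ≈ 0.00087497)
B = (404 + I*√6)² (B = (404 + √(6 - 12))² = (404 + √(-6))² = (404 + I*√6)² ≈ 1.6321e+5 + 1979.0*I)
1/(((177153 - 149525) + W) + B) = 1/(((177153 - 149525) + 10/11429) + (404 + I*√6)²) = 1/((27628 + 10/11429) + (404 + I*√6)²) = 1/(315760422/11429 + (404 + I*√6)²)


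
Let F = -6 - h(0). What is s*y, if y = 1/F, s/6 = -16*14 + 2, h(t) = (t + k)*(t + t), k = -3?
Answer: 222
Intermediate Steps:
h(t) = 2*t*(-3 + t) (h(t) = (t - 3)*(t + t) = (-3 + t)*(2*t) = 2*t*(-3 + t))
F = -6 (F = -6 - 2*0*(-3 + 0) = -6 - 2*0*(-3) = -6 - 1*0 = -6 + 0 = -6)
s = -1332 (s = 6*(-16*14 + 2) = 6*(-224 + 2) = 6*(-222) = -1332)
y = -⅙ (y = 1/(-6) = -⅙ ≈ -0.16667)
s*y = -1332*(-⅙) = 222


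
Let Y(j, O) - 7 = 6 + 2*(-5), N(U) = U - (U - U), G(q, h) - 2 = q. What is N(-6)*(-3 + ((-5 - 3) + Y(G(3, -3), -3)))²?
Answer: -384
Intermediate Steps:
G(q, h) = 2 + q
N(U) = U (N(U) = U - 1*0 = U + 0 = U)
Y(j, O) = 3 (Y(j, O) = 7 + (6 + 2*(-5)) = 7 + (6 - 10) = 7 - 4 = 3)
N(-6)*(-3 + ((-5 - 3) + Y(G(3, -3), -3)))² = -6*(-3 + ((-5 - 3) + 3))² = -6*(-3 + (-8 + 3))² = -6*(-3 - 5)² = -6*(-8)² = -6*64 = -384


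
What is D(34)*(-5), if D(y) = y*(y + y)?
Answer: -11560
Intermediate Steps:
D(y) = 2*y² (D(y) = y*(2*y) = 2*y²)
D(34)*(-5) = (2*34²)*(-5) = (2*1156)*(-5) = 2312*(-5) = -11560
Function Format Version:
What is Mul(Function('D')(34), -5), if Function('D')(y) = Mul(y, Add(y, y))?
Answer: -11560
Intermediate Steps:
Function('D')(y) = Mul(2, Pow(y, 2)) (Function('D')(y) = Mul(y, Mul(2, y)) = Mul(2, Pow(y, 2)))
Mul(Function('D')(34), -5) = Mul(Mul(2, Pow(34, 2)), -5) = Mul(Mul(2, 1156), -5) = Mul(2312, -5) = -11560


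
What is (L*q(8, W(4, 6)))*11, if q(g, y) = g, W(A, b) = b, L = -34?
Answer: -2992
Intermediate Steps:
(L*q(8, W(4, 6)))*11 = -34*8*11 = -272*11 = -2992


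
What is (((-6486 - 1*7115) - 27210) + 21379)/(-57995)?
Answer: 2776/8285 ≈ 0.33506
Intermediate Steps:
(((-6486 - 1*7115) - 27210) + 21379)/(-57995) = (((-6486 - 7115) - 27210) + 21379)*(-1/57995) = ((-13601 - 27210) + 21379)*(-1/57995) = (-40811 + 21379)*(-1/57995) = -19432*(-1/57995) = 2776/8285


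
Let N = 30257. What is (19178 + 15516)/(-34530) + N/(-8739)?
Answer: -224660846/50292945 ≈ -4.4670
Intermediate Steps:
(19178 + 15516)/(-34530) + N/(-8739) = (19178 + 15516)/(-34530) + 30257/(-8739) = 34694*(-1/34530) + 30257*(-1/8739) = -17347/17265 - 30257/8739 = -224660846/50292945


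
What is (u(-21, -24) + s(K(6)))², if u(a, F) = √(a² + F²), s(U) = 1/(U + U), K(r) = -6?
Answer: 146449/144 - √113/2 ≈ 1011.7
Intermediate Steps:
s(U) = 1/(2*U)
u(a, F) = √(F² + a²)
(u(-21, -24) + s(K(6)))² = (√((-24)² + (-21)²) + (½)/(-6))² = (√(576 + 441) + (½)*(-⅙))² = (√1017 - 1/12)² = (3*√113 - 1/12)² = (-1/12 + 3*√113)²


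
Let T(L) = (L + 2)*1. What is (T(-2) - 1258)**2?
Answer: 1582564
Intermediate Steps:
T(L) = 2 + L (T(L) = (2 + L)*1 = 2 + L)
(T(-2) - 1258)**2 = ((2 - 2) - 1258)**2 = (0 - 1258)**2 = (-1258)**2 = 1582564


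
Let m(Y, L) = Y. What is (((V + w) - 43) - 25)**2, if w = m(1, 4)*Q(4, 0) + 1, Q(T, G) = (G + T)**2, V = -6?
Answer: 3249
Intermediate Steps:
w = 17 (w = 1*(0 + 4)**2 + 1 = 1*4**2 + 1 = 1*16 + 1 = 16 + 1 = 17)
(((V + w) - 43) - 25)**2 = (((-6 + 17) - 43) - 25)**2 = ((11 - 43) - 25)**2 = (-32 - 25)**2 = (-57)**2 = 3249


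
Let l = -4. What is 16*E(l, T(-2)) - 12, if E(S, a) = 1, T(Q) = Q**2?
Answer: 4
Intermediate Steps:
16*E(l, T(-2)) - 12 = 16*1 - 12 = 16 - 12 = 4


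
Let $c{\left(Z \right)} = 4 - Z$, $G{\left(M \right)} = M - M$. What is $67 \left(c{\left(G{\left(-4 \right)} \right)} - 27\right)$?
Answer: $-1541$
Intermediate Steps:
$G{\left(M \right)} = 0$
$67 \left(c{\left(G{\left(-4 \right)} \right)} - 27\right) = 67 \left(\left(4 - 0\right) - 27\right) = 67 \left(\left(4 + 0\right) - 27\right) = 67 \left(4 - 27\right) = 67 \left(-23\right) = -1541$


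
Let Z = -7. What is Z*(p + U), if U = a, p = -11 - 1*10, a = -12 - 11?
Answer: 308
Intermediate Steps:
a = -23
p = -21 (p = -11 - 10 = -21)
U = -23
Z*(p + U) = -7*(-21 - 23) = -7*(-44) = 308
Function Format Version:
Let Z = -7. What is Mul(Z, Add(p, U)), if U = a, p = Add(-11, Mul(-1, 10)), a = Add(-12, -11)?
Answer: 308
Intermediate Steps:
a = -23
p = -21 (p = Add(-11, -10) = -21)
U = -23
Mul(Z, Add(p, U)) = Mul(-7, Add(-21, -23)) = Mul(-7, -44) = 308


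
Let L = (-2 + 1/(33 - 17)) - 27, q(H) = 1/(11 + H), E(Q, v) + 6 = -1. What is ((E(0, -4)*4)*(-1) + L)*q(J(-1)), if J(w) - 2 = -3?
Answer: -3/32 ≈ -0.093750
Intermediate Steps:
J(w) = -1 (J(w) = 2 - 3 = -1)
E(Q, v) = -7 (E(Q, v) = -6 - 1 = -7)
L = -463/16 (L = (-2 + 1/16) - 27 = -31/16 - 27 = -463/16 ≈ -28.938)
((E(0, -4)*4)*(-1) + L)*q(J(-1)) = (-7*4*(-1) - 463/16)/(11 - 1) = (-28*(-1) - 463/16)/10 = (28 - 463/16)*(1/10) = -15/16*1/10 = -3/32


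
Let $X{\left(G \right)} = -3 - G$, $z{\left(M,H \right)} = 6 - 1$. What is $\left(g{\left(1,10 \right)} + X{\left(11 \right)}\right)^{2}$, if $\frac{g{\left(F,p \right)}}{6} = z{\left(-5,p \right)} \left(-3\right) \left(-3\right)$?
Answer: $65536$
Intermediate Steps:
$z{\left(M,H \right)} = 5$
$g{\left(F,p \right)} = 270$ ($g{\left(F,p \right)} = 6 \cdot 5 \left(-3\right) \left(-3\right) = 6 \left(\left(-15\right) \left(-3\right)\right) = 6 \cdot 45 = 270$)
$\left(g{\left(1,10 \right)} + X{\left(11 \right)}\right)^{2} = \left(270 - 14\right)^{2} = 256^{2} = 65536$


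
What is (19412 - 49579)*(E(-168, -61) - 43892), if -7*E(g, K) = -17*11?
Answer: 9262988519/7 ≈ 1.3233e+9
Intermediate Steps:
E(g, K) = 187/7 (E(g, K) = -(-17)*11/7 = -⅐*(-187) = 187/7)
(19412 - 49579)*(E(-168, -61) - 43892) = (19412 - 49579)*(187/7 - 43892) = -30167*(-307057/7) = 9262988519/7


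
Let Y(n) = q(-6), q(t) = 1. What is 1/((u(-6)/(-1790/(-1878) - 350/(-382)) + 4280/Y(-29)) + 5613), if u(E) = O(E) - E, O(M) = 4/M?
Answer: 167635/1658891319 ≈ 0.00010105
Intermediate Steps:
Y(n) = 1
u(E) = -E + 4/E (u(E) = 4/E - E = -E + 4/E)
1/((u(-6)/(-1790/(-1878) - 350/(-382)) + 4280/Y(-29)) + 5613) = 1/(((-1*(-6) + 4/(-6))/(-1790/(-1878) - 350/(-382)) + 4280/1) + 5613) = 1/(((6 + 4*(-1/6))/(-1790*(-1/1878) - 350*(-1/382)) + 4280*1) + 5613) = 1/(((6 - 2/3)/(895/939 + 175/191) + 4280) + 5613) = 1/((16/(3*(335270/179349)) + 4280) + 5613) = 1/(((16/3)*(179349/335270) + 4280) + 5613) = 1/((478264/167635 + 4280) + 5613) = 1/(717956064/167635 + 5613) = 1/(1658891319/167635) = 167635/1658891319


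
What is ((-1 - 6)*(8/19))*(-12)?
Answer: 672/19 ≈ 35.368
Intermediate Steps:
((-1 - 6)*(8/19))*(-12) = -56/19*(-12) = 672/19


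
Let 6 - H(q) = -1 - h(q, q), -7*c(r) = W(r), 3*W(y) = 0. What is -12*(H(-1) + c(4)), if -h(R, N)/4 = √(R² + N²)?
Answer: -84 + 48*√2 ≈ -16.118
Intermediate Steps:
W(y) = 0 (W(y) = (⅓)*0 = 0)
h(R, N) = -4*√(N² + R²) (h(R, N) = -4*√(R² + N²) = -4*√(N² + R²))
c(r) = 0 (c(r) = -⅐*0 = 0)
H(q) = 7 - 4*√2*√(q²) (H(q) = 6 - (-1 - (-4)*√(q² + q²)) = 6 - (-1 - (-4)*√(2*q²)) = 6 - (-1 - (-4)*√2*√(q²)) = 6 - (-1 + 4*√2*√(q²)) = 6 + (1 - 4*√2*√(q²)) = 7 - 4*√2*√(q²))
-12*(H(-1) + c(4)) = -12*((7 - 4*√2*√((-1)²)) + 0) = -12*((7 - 4*√2*√1) + 0) = -12*((7 - 4*√2*1) + 0) = -12*((7 - 4*√2) + 0) = -12*(7 - 4*√2) = -84 + 48*√2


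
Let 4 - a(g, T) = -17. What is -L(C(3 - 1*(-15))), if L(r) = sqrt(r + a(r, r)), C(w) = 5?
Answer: -sqrt(26) ≈ -5.0990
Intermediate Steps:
a(g, T) = 21 (a(g, T) = 4 - 1*(-17) = 4 + 17 = 21)
L(r) = sqrt(21 + r) (L(r) = sqrt(r + 21) = sqrt(21 + r))
-L(C(3 - 1*(-15))) = -sqrt(21 + 5) = -sqrt(26)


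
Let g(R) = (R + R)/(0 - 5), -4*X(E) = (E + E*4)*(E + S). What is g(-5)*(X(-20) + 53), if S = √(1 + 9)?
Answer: -894 + 50*√10 ≈ -735.89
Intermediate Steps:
S = √10 ≈ 3.1623
X(E) = -5*E*(E + √10)/4 (X(E) = -(E + E*4)*(E + √10)/4 = -(E + 4*E)*(E + √10)/4 = -5*E*(E + √10)/4)
g(R) = -2*R/5 (g(R) = (2*R)/(-5) = (2*R)*(-⅕) = -2*R/5)
g(-5)*(X(-20) + 53) = (-⅖*(-5))*(-5/4*(-20)*(-20 + √10) + 53) = 2*((-500 + 25*√10) + 53) = 2*(-447 + 25*√10) = -894 + 50*√10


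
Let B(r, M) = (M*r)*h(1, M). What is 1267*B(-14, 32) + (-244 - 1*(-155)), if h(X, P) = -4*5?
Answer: 11352231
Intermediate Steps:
h(X, P) = -20
B(r, M) = -20*M*r (B(r, M) = (M*r)*(-20) = -20*M*r)
1267*B(-14, 32) + (-244 - 1*(-155)) = 1267*(-20*32*(-14)) + (-244 - 1*(-155)) = 1267*8960 + (-244 + 155) = 11352320 - 89 = 11352231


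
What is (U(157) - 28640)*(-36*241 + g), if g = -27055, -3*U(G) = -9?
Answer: 1023228647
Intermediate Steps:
U(G) = 3 (U(G) = -⅓*(-9) = 3)
(U(157) - 28640)*(-36*241 + g) = (3 - 28640)*(-36*241 - 27055) = -28637*(-8676 - 27055) = -28637*(-35731) = 1023228647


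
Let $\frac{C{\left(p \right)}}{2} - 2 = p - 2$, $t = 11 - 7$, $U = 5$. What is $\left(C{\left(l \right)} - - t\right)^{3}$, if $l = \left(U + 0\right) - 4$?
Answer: $216$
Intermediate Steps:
$l = 1$ ($l = \left(5 + 0\right) - 4 = 5 - 4 = 1$)
$t = 4$ ($t = 11 - 7 = 4$)
$C{\left(p \right)} = 2 p$ ($C{\left(p \right)} = 4 + 2 \left(p - 2\right) = 4 + 2 \left(-2 + p\right) = 4 + \left(-4 + 2 p\right) = 2 p$)
$\left(C{\left(l \right)} - - t\right)^{3} = \left(2 \cdot 1 - \left(-1\right) 4\right)^{3} = \left(2 - -4\right)^{3} = \left(2 + 4\right)^{3} = 6^{3} = 216$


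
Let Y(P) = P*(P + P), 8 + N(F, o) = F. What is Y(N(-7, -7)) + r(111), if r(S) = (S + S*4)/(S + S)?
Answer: 905/2 ≈ 452.50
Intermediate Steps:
N(F, o) = -8 + F
Y(P) = 2*P² (Y(P) = P*(2*P) = 2*P²)
r(S) = 5/2 (r(S) = (S + 4*S)/((2*S)) = (5*S)*(1/(2*S)) = 5/2)
Y(N(-7, -7)) + r(111) = 2*(-8 - 7)² + 5/2 = 2*(-15)² + 5/2 = 2*225 + 5/2 = 450 + 5/2 = 905/2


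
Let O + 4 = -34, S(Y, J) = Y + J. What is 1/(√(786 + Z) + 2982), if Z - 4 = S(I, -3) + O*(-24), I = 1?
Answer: 1491/4445312 - 5*√17/4445312 ≈ 0.00033077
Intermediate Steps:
S(Y, J) = J + Y
O = -38 (O = -4 - 34 = -38)
Z = 914 (Z = 4 + ((-3 + 1) - 38*(-24)) = 4 + (-2 + 912) = 4 + 910 = 914)
1/(√(786 + Z) + 2982) = 1/(√(786 + 914) + 2982) = 1/(√1700 + 2982) = 1/(10*√17 + 2982) = 1/(2982 + 10*√17)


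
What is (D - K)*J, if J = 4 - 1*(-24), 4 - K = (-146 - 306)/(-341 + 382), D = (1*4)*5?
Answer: 5712/41 ≈ 139.32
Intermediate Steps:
D = 20 (D = 4*5 = 20)
K = 616/41 (K = 4 - (-146 - 306)/(-341 + 382) = 4 - (-452)/41 = 4 - 1*(-452/41) = 4 + 452/41 = 616/41 ≈ 15.024)
J = 28 (J = 4 + 24 = 28)
(D - K)*J = (20 - 1*616/41)*28 = (20 - 616/41)*28 = (204/41)*28 = 5712/41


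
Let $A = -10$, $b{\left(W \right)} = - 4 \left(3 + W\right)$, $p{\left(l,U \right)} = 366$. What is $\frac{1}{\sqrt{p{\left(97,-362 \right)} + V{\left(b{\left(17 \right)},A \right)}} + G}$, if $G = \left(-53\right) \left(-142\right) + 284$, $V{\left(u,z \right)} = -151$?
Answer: $\frac{1562}{12199177} - \frac{\sqrt{215}}{60995885} \approx 0.0001278$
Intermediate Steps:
$b{\left(W \right)} = -12 - 4 W$
$G = 7810$ ($G = 7526 + 284 = 7810$)
$\frac{1}{\sqrt{p{\left(97,-362 \right)} + V{\left(b{\left(17 \right)},A \right)}} + G} = \frac{1}{\sqrt{366 - 151} + 7810} = \frac{1}{\sqrt{215} + 7810} = \frac{1}{7810 + \sqrt{215}}$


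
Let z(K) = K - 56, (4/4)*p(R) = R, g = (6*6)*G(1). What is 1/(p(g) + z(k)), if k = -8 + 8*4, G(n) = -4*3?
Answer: -1/464 ≈ -0.0021552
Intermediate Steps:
G(n) = -12
k = 24 (k = -8 + 32 = 24)
g = -432 (g = (6*6)*(-12) = 36*(-12) = -432)
p(R) = R
z(K) = -56 + K
1/(p(g) + z(k)) = 1/(-432 + (-56 + 24)) = 1/(-432 - 32) = 1/(-464) = -1/464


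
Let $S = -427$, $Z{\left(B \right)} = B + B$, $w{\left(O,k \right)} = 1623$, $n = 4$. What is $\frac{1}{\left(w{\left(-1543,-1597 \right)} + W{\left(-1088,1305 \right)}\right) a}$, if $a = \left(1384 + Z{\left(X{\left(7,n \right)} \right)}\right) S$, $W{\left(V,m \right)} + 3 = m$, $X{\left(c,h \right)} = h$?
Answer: $- \frac{1}{1738573200} \approx -5.7518 \cdot 10^{-10}$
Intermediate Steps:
$Z{\left(B \right)} = 2 B$
$W{\left(V,m \right)} = -3 + m$
$a = -594384$ ($a = \left(1384 + 2 \cdot 4\right) \left(-427\right) = \left(1384 + 8\right) \left(-427\right) = 1392 \left(-427\right) = -594384$)
$\frac{1}{\left(w{\left(-1543,-1597 \right)} + W{\left(-1088,1305 \right)}\right) a} = \frac{1}{\left(1623 + \left(-3 + 1305\right)\right) \left(-594384\right)} = \frac{1}{1623 + 1302} \left(- \frac{1}{594384}\right) = \frac{1}{2925} \left(- \frac{1}{594384}\right) = - \frac{1}{1738573200}$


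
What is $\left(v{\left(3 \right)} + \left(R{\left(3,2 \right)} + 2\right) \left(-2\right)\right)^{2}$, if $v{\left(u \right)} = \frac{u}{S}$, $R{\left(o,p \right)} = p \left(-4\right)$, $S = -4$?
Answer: $\frac{2025}{16} \approx 126.56$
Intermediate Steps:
$R{\left(o,p \right)} = - 4 p$
$v{\left(u \right)} = - \frac{u}{4}$ ($v{\left(u \right)} = \frac{u}{-4} = u \left(- \frac{1}{4}\right) = - \frac{u}{4}$)
$\left(v{\left(3 \right)} + \left(R{\left(3,2 \right)} + 2\right) \left(-2\right)\right)^{2} = \left(\left(- \frac{1}{4}\right) 3 + \left(\left(-4\right) 2 + 2\right) \left(-2\right)\right)^{2} = \left(- \frac{3}{4} + \left(-8 + 2\right) \left(-2\right)\right)^{2} = \left(- \frac{3}{4} - -12\right)^{2} = \left(- \frac{3}{4} + 12\right)^{2} = \left(\frac{45}{4}\right)^{2} = \frac{2025}{16}$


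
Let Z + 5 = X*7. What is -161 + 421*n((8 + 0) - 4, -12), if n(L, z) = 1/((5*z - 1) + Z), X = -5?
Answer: -16682/101 ≈ -165.17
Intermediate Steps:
Z = -40 (Z = -5 - 5*7 = -5 - 35 = -40)
n(L, z) = 1/(-41 + 5*z) (n(L, z) = 1/((5*z - 1) - 40) = 1/((-1 + 5*z) - 40) = 1/(-41 + 5*z))
-161 + 421*n((8 + 0) - 4, -12) = -161 + 421/(-41 + 5*(-12)) = -161 + 421/(-41 - 60) = -161 + 421/(-101) = -161 + 421*(-1/101) = -161 - 421/101 = -16682/101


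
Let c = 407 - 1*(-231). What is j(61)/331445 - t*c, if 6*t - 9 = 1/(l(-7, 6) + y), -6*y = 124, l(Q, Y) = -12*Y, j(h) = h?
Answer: -88073868557/92141710 ≈ -955.85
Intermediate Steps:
y = -62/3 (y = -⅙*124 = -62/3 ≈ -20.667)
c = 638 (c = 407 + 231 = 638)
t = 833/556 (t = 3/2 + 1/(6*(-12*6 - 62/3)) = 3/2 + 1/(6*(-72 - 62/3)) = 3/2 + 1/(6*(-278/3)) = 3/2 + (⅙)*(-3/278) = 3/2 - 1/556 = 833/556 ≈ 1.4982)
j(61)/331445 - t*c = 61/331445 - 833*638/556 = 61*(1/331445) - 1*265727/278 = 61/331445 - 265727/278 = -88073868557/92141710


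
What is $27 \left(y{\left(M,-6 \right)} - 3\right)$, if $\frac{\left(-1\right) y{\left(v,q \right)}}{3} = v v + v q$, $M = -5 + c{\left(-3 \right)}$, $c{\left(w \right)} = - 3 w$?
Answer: $567$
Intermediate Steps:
$M = 4$ ($M = -5 - -9 = -5 + 9 = 4$)
$y{\left(v,q \right)} = - 3 v^{2} - 3 q v$ ($y{\left(v,q \right)} = - 3 \left(v v + v q\right) = - 3 \left(v^{2} + q v\right) = - 3 v^{2} - 3 q v$)
$27 \left(y{\left(M,-6 \right)} - 3\right) = 27 \left(\left(-3\right) 4 \left(-6 + 4\right) - 3\right) = 27 \left(\left(-3\right) 4 \left(-2\right) - 3\right) = 27 \left(24 - 3\right) = 27 \cdot 21 = 567$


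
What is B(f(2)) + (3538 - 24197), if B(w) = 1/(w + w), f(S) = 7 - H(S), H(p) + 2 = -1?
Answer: -413179/20 ≈ -20659.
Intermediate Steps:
H(p) = -3 (H(p) = -2 - 1 = -3)
f(S) = 10 (f(S) = 7 - 1*(-3) = 7 + 3 = 10)
B(w) = 1/(2*w)
B(f(2)) + (3538 - 24197) = (½)/10 + (3538 - 24197) = (½)*(⅒) - 20659 = 1/20 - 20659 = -413179/20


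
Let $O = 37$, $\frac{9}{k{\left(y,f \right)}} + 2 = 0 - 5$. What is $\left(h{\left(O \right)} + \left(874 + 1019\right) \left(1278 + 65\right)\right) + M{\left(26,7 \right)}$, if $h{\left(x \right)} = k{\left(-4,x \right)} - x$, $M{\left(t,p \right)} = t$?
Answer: $\frac{17796007}{7} \approx 2.5423 \cdot 10^{6}$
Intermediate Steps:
$k{\left(y,f \right)} = - \frac{9}{7}$ ($k{\left(y,f \right)} = \frac{9}{-2 + \left(0 - 5\right)} = \frac{9}{-2 - 5} = \frac{9}{-7} = 9 \left(- \frac{1}{7}\right) = - \frac{9}{7}$)
$h{\left(x \right)} = - \frac{9}{7} - x$
$\left(h{\left(O \right)} + \left(874 + 1019\right) \left(1278 + 65\right)\right) + M{\left(26,7 \right)} = \left(\left(- \frac{9}{7} - 37\right) + \left(874 + 1019\right) \left(1278 + 65\right)\right) + 26 = \left(\left(- \frac{9}{7} - 37\right) + 1893 \cdot 1343\right) + 26 = \left(- \frac{268}{7} + 2542299\right) + 26 = \frac{17795825}{7} + 26 = \frac{17796007}{7}$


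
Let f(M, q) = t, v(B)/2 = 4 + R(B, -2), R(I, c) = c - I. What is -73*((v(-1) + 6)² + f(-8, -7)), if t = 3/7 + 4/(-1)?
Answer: -71759/7 ≈ -10251.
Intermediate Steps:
v(B) = 4 - 2*B (v(B) = 2*(4 + (-2 - B)) = 2*(2 - B) = 4 - 2*B)
t = -25/7 (t = 3*(⅐) + 4*(-1) = 3/7 - 4 = -25/7 ≈ -3.5714)
f(M, q) = -25/7
-73*((v(-1) + 6)² + f(-8, -7)) = -73*(((4 - 2*(-1)) + 6)² - 25/7) = -73*(((4 + 2) + 6)² - 25/7) = -73*((6 + 6)² - 25/7) = -73*(12² - 25/7) = -73*(144 - 25/7) = -73*983/7 = -71759/7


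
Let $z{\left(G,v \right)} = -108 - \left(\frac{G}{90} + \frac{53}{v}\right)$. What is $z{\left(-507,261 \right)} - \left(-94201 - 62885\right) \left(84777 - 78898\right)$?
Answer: $\frac{2410357162633}{2610} \approx 9.2351 \cdot 10^{8}$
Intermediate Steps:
$z{\left(G,v \right)} = -108 - \frac{53}{v} - \frac{G}{90}$ ($z{\left(G,v \right)} = -108 - \left(G \frac{1}{90} + \frac{53}{v}\right) = -108 - \left(\frac{G}{90} + \frac{53}{v}\right) = -108 - \left(\frac{53}{v} + \frac{G}{90}\right) = -108 - \frac{53}{v} - \frac{G}{90}$)
$z{\left(-507,261 \right)} - \left(-94201 - 62885\right) \left(84777 - 78898\right) = \left(-108 - \frac{53}{261} - - \frac{169}{30}\right) - \left(-94201 - 62885\right) \left(84777 - 78898\right) = \left(-108 - \frac{53}{261} + \frac{169}{30}\right) - \left(-157086\right) 5879 = \left(-108 - \frac{53}{261} + \frac{169}{30}\right) - -923508594 = - \frac{267707}{2610} + 923508594 = \frac{2410357162633}{2610}$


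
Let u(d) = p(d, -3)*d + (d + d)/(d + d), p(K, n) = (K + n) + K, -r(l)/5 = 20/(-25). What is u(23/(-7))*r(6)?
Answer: 6360/49 ≈ 129.80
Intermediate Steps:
r(l) = 4 (r(l) = -100/(-25) = -100*(-1)/25 = -5*(-⅘) = 4)
p(K, n) = n + 2*K
u(d) = 1 + d*(-3 + 2*d) (u(d) = (-3 + 2*d)*d + (d + d)/(d + d) = d*(-3 + 2*d) + (2*d)/((2*d)) = d*(-3 + 2*d) + (2*d)*(1/(2*d)) = d*(-3 + 2*d) + 1 = 1 + d*(-3 + 2*d))
u(23/(-7))*r(6) = (1 + (23/(-7))*(-3 + 2*(23/(-7))))*4 = (1 + (23*(-⅐))*(-3 + 2*(23*(-⅐))))*4 = (1 - 23*(-3 + 2*(-23/7))/7)*4 = (1 - 23*(-3 - 46/7)/7)*4 = (1 - 23/7*(-67/7))*4 = (1 + 1541/49)*4 = (1590/49)*4 = 6360/49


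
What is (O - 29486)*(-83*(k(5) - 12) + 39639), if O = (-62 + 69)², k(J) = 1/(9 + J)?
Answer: -16743971659/14 ≈ -1.1960e+9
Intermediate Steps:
O = 49 (O = 7² = 49)
(O - 29486)*(-83*(k(5) - 12) + 39639) = (49 - 29486)*(-83*(1/(9 + 5) - 12) + 39639) = -29437*(-83*(1/14 - 12) + 39639) = -29437*(-83*(-167/14) + 39639) = -29437*(13861/14 + 39639) = -29437*568807/14 = -16743971659/14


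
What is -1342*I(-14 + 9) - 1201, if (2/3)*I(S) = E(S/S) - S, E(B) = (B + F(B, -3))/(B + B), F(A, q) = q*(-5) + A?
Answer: -56753/2 ≈ -28377.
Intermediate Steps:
F(A, q) = A - 5*q (F(A, q) = -5*q + A = A - 5*q)
E(B) = (15 + 2*B)/(2*B) (E(B) = (B + (B - 5*(-3)))/(B + B) = (B + (B + 15))/((2*B)) = (B + (15 + B))*(1/(2*B)) = (15 + 2*B)*(1/(2*B)) = (15 + 2*B)/(2*B))
I(S) = 51/4 - 3*S/2 (I(S) = 3*((15/2 + S/S)/((S/S)) - S)/2 = 3*((15/2 + 1)/1 - S)/2 = 3*(1*(17/2) - S)/2 = 3*(17/2 - S)/2 = 51/4 - 3*S/2)
-1342*I(-14 + 9) - 1201 = -1342*(51/4 - 3*(-14 + 9)/2) - 1201 = -1342*(51/4 - 3/2*(-5)) - 1201 = -1342*(51/4 + 15/2) - 1201 = -1342*81/4 - 1201 = -54351/2 - 1201 = -56753/2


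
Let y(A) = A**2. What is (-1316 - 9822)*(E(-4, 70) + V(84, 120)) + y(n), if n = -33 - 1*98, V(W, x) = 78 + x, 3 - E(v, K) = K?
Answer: -1441917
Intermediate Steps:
E(v, K) = 3 - K
n = -131 (n = -33 - 98 = -131)
(-1316 - 9822)*(E(-4, 70) + V(84, 120)) + y(n) = (-1316 - 9822)*((3 - 1*70) + (78 + 120)) + (-131)**2 = -11138*((3 - 70) + 198) + 17161 = -11138*(-67 + 198) + 17161 = -11138*131 + 17161 = -1459078 + 17161 = -1441917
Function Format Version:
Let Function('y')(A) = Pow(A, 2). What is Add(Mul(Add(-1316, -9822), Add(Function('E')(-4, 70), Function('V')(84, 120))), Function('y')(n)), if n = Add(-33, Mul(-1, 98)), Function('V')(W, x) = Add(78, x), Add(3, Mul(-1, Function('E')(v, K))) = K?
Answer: -1441917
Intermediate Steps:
Function('E')(v, K) = Add(3, Mul(-1, K))
n = -131 (n = Add(-33, -98) = -131)
Add(Mul(Add(-1316, -9822), Add(Function('E')(-4, 70), Function('V')(84, 120))), Function('y')(n)) = Add(Mul(Add(-1316, -9822), Add(Add(3, Mul(-1, 70)), Add(78, 120))), Pow(-131, 2)) = Add(Mul(-11138, Add(Add(3, -70), 198)), 17161) = Add(Mul(-11138, Add(-67, 198)), 17161) = Add(Mul(-11138, 131), 17161) = Add(-1459078, 17161) = -1441917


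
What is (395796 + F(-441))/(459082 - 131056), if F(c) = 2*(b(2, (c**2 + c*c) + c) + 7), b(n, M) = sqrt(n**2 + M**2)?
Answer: 197905/164013 + sqrt(150948567445)/164013 ≈ 3.5755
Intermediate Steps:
b(n, M) = sqrt(M**2 + n**2)
F(c) = 14 + 2*sqrt(4 + (c + 2*c**2)**2) (F(c) = 2*(sqrt(((c**2 + c*c) + c)**2 + 2**2) + 7) = 2*(sqrt(((c**2 + c**2) + c)**2 + 4) + 7) = 2*(sqrt((2*c**2 + c)**2 + 4) + 7) = 2*(sqrt((c + 2*c**2)**2 + 4) + 7) = 2*(sqrt(4 + (c + 2*c**2)**2) + 7) = 2*(7 + sqrt(4 + (c + 2*c**2)**2)) = 14 + 2*sqrt(4 + (c + 2*c**2)**2))
(395796 + F(-441))/(459082 - 131056) = (395796 + (14 + 2*sqrt(4 + (-441)**2*(1 + 2*(-441))**2)))/(459082 - 131056) = (395796 + (14 + 2*sqrt(4 + 194481*(1 - 882)**2)))/328026 = (395796 + (14 + 2*sqrt(4 + 194481*(-881)**2)))*(1/328026) = (395796 + (14 + 2*sqrt(4 + 194481*776161)))*(1/328026) = (395796 + (14 + 2*sqrt(4 + 150948567441)))*(1/328026) = (395796 + (14 + 2*sqrt(150948567445)))*(1/328026) = (395810 + 2*sqrt(150948567445))*(1/328026) = 197905/164013 + sqrt(150948567445)/164013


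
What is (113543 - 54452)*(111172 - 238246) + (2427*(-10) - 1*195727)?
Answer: -7509149731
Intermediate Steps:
(113543 - 54452)*(111172 - 238246) + (2427*(-10) - 1*195727) = 59091*(-127074) + (-24270 - 195727) = -7508929734 - 219997 = -7509149731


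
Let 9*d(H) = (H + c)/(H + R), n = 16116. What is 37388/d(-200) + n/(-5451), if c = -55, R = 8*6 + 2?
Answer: 77392004/391 ≈ 1.9793e+5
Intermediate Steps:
R = 50 (R = 48 + 2 = 50)
d(H) = (-55 + H)/(9*(50 + H)) (d(H) = ((H - 55)/(H + 50))/9 = ((-55 + H)/(50 + H))/9 = (-55 + H)/(9*(50 + H)))
37388/d(-200) + n/(-5451) = 37388/(((-55 - 200)/(9*(50 - 200)))) + 16116/(-5451) = 37388/(((⅑)*(-255)/(-150))) + 16116*(-1/5451) = 37388/(((⅑)*(-1/150)*(-255))) - 68/23 = 37388/(17/90) - 68/23 = 37388*(90/17) - 68/23 = 3364920/17 - 68/23 = 77392004/391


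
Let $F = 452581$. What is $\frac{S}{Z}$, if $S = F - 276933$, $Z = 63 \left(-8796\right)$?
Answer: $- \frac{43912}{138537} \approx -0.31697$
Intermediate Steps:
$Z = -554148$
$S = 175648$ ($S = 452581 - 276933 = 175648$)
$\frac{S}{Z} = \frac{175648}{-554148} = 175648 \left(- \frac{1}{554148}\right) = - \frac{43912}{138537}$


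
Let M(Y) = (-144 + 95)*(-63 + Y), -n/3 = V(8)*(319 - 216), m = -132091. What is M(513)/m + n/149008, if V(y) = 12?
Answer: 698958243/4920653932 ≈ 0.14205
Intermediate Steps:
n = -3708 (n = -36*(319 - 216) = -36*103 = -3*1236 = -3708)
M(Y) = 3087 - 49*Y (M(Y) = -49*(-63 + Y) = 3087 - 49*Y)
M(513)/m + n/149008 = (3087 - 49*513)/(-132091) - 3708/149008 = (3087 - 25137)*(-1/132091) - 3708*1/149008 = -22050*(-1/132091) - 927/37252 = 22050/132091 - 927/37252 = 698958243/4920653932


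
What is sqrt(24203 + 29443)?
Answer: sqrt(53646) ≈ 231.62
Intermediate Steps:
sqrt(24203 + 29443) = sqrt(53646)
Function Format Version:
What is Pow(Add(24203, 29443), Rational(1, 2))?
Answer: Pow(53646, Rational(1, 2)) ≈ 231.62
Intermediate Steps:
Pow(Add(24203, 29443), Rational(1, 2)) = Pow(53646, Rational(1, 2))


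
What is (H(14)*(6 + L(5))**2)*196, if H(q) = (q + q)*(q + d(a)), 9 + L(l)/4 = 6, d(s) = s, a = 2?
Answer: 3161088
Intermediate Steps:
L(l) = -12 (L(l) = -36 + 4*6 = -36 + 24 = -12)
H(q) = 2*q*(2 + q) (H(q) = (q + q)*(q + 2) = (2*q)*(2 + q) = 2*q*(2 + q))
(H(14)*(6 + L(5))**2)*196 = ((2*14*(2 + 14))*(6 - 12)**2)*196 = ((2*14*16)*(-6)**2)*196 = (448*36)*196 = 16128*196 = 3161088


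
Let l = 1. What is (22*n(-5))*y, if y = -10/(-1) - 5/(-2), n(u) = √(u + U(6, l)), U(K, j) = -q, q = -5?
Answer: 0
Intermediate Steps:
U(K, j) = 5 (U(K, j) = -1*(-5) = 5)
n(u) = √(5 + u) (n(u) = √(u + 5) = √(5 + u))
y = 25/2 (y = -10*(-1) - 5*(-½) = 10 + 5/2 = 25/2 ≈ 12.500)
(22*n(-5))*y = (22*√(5 - 5))*(25/2) = (22*√0)*(25/2) = (22*0)*(25/2) = 0*(25/2) = 0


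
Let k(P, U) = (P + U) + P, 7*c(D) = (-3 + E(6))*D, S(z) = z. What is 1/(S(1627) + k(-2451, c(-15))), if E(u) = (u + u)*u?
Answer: -7/23960 ≈ -0.00029215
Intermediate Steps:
E(u) = 2*u**2 (E(u) = (2*u)*u = 2*u**2)
c(D) = 69*D/7 (c(D) = ((-3 + 2*6**2)*D)/7 = ((-3 + 2*36)*D)/7 = ((-3 + 72)*D)/7 = (69*D)/7 = 69*D/7)
k(P, U) = U + 2*P
1/(S(1627) + k(-2451, c(-15))) = 1/(1627 + ((69/7)*(-15) + 2*(-2451))) = 1/(1627 + (-1035/7 - 4902)) = 1/(1627 - 35349/7) = 1/(-23960/7) = -7/23960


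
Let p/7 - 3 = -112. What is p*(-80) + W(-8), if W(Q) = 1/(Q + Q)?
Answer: 976639/16 ≈ 61040.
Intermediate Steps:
p = -763 (p = 21 + 7*(-112) = 21 - 784 = -763)
W(Q) = 1/(2*Q)
p*(-80) + W(-8) = -763*(-80) + (½)/(-8) = 61040 + (½)*(-⅛) = 61040 - 1/16 = 976639/16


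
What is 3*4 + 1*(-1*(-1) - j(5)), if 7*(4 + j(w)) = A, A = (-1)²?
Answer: 118/7 ≈ 16.857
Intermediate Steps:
A = 1
j(w) = -27/7 (j(w) = -4 + (⅐)*1 = -4 + ⅐ = -27/7)
3*4 + 1*(-1*(-1) - j(5)) = 3*4 + 1*(-1*(-1) - 1*(-27/7)) = 12 + 1*(1 + 27/7) = 12 + 1*(34/7) = 12 + 34/7 = 118/7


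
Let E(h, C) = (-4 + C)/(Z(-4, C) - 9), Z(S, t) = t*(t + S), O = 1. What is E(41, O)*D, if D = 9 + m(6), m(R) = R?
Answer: 15/4 ≈ 3.7500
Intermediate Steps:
Z(S, t) = t*(S + t)
E(h, C) = (-4 + C)/(-9 + C*(-4 + C)) (E(h, C) = (-4 + C)/(C*(-4 + C) - 9) = (-4 + C)/(-9 + C*(-4 + C)))
D = 15 (D = 9 + 6 = 15)
E(41, O)*D = ((-4 + 1)/(-9 + 1*(-4 + 1)))*15 = (-3/(-9 + 1*(-3)))*15 = (-3/(-9 - 3))*15 = (-3/(-12))*15 = -1/12*(-3)*15 = (¼)*15 = 15/4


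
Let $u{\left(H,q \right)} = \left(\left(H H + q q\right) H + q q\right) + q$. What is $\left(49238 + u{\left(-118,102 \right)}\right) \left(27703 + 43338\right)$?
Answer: $-199693409360$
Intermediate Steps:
$u{\left(H,q \right)} = q + q^{2} + H \left(H^{2} + q^{2}\right)$ ($u{\left(H,q \right)} = \left(\left(H^{2} + q^{2}\right) H + q^{2}\right) + q = \left(H \left(H^{2} + q^{2}\right) + q^{2}\right) + q = \left(q^{2} + H \left(H^{2} + q^{2}\right)\right) + q = q + q^{2} + H \left(H^{2} + q^{2}\right)$)
$\left(49238 + u{\left(-118,102 \right)}\right) \left(27703 + 43338\right) = \left(49238 + \left(102 + \left(-118\right)^{3} + 102^{2} - 118 \cdot 102^{2}\right)\right) \left(27703 + 43338\right) = \left(49238 + \left(102 - 1643032 + 10404 - 1227672\right)\right) 71041 = \left(49238 - 2860198\right) 71041 = \left(-2810960\right) 71041 = -199693409360$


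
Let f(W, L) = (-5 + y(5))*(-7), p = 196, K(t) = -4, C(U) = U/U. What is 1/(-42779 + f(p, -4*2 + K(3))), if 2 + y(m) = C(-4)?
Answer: -1/42737 ≈ -2.3399e-5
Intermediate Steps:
C(U) = 1
y(m) = -1 (y(m) = -2 + 1 = -1)
f(W, L) = 42 (f(W, L) = (-5 - 1)*(-7) = -6*(-7) = 42)
1/(-42779 + f(p, -4*2 + K(3))) = 1/(-42779 + 42) = 1/(-42737) = -1/42737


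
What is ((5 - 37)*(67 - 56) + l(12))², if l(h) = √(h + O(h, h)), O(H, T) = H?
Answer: 123928 - 1408*√6 ≈ 1.2048e+5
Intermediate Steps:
l(h) = √2*√h (l(h) = √(h + h) = √(2*h) = √2*√h)
((5 - 37)*(67 - 56) + l(12))² = ((5 - 37)*(67 - 56) + √2*√12)² = (-32*11 + √2*(2*√3))² = (-352 + 2*√6)²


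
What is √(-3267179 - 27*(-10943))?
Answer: 67*I*√662 ≈ 1723.9*I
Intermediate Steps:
√(-3267179 - 27*(-10943)) = √(-3267179 + 295461) = √(-2971718) = 67*I*√662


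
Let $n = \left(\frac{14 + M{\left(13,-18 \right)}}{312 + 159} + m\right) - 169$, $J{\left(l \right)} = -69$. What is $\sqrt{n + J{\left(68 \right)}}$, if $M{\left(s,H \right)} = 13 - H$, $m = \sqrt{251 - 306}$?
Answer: $\frac{\sqrt{-5864107 + 24649 i \sqrt{55}}}{157} \approx 0.24038 + 15.426 i$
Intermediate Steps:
$m = i \sqrt{55}$ ($m = \sqrt{-55} = i \sqrt{55} \approx 7.4162 i$)
$n = - \frac{26518}{157} + i \sqrt{55}$ ($n = \left(\frac{14 + \left(13 - -18\right)}{312 + 159} + i \sqrt{55}\right) - 169 = \left(\frac{14 + \left(13 + 18\right)}{471} + i \sqrt{55}\right) - 169 = \left(\left(14 + 31\right) \frac{1}{471} + i \sqrt{55}\right) - 169 = \left(45 \cdot \frac{1}{471} + i \sqrt{55}\right) - 169 = \left(\frac{15}{157} + i \sqrt{55}\right) - 169 = - \frac{26518}{157} + i \sqrt{55} \approx -168.9 + 7.4162 i$)
$\sqrt{n + J{\left(68 \right)}} = \sqrt{\left(- \frac{26518}{157} + i \sqrt{55}\right) - 69} = \sqrt{- \frac{37351}{157} + i \sqrt{55}}$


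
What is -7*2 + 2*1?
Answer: -12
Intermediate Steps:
-7*2 + 2*1 = -14 + 2 = -12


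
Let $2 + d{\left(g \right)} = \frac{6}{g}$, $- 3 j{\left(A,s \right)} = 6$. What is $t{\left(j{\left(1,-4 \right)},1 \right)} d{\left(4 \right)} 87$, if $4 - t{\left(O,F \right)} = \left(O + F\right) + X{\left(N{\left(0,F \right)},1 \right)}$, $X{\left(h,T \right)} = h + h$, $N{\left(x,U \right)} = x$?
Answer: $- \frac{435}{2} \approx -217.5$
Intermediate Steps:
$j{\left(A,s \right)} = -2$ ($j{\left(A,s \right)} = \left(- \frac{1}{3}\right) 6 = -2$)
$X{\left(h,T \right)} = 2 h$
$t{\left(O,F \right)} = 4 - F - O$ ($t{\left(O,F \right)} = 4 - \left(\left(O + F\right) + 2 \cdot 0\right) = 4 - \left(\left(F + O\right) + 0\right) = 4 - \left(F + O\right) = 4 - F - O$)
$d{\left(g \right)} = -2 + \frac{6}{g}$
$t{\left(j{\left(1,-4 \right)},1 \right)} d{\left(4 \right)} 87 = \left(4 - 1 - -2\right) \left(-2 + \frac{6}{4}\right) 87 = \left(4 - 1 + 2\right) \left(-2 + 6 \cdot \frac{1}{4}\right) 87 = 5 \left(-2 + \frac{3}{2}\right) 87 = 5 \left(- \frac{1}{2}\right) 87 = \left(- \frac{5}{2}\right) 87 = - \frac{435}{2}$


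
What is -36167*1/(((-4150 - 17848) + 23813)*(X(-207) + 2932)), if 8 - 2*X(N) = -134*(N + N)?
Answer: 36167/45015630 ≈ 0.00080343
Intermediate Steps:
X(N) = 4 + 134*N (X(N) = 4 - (-67)*(N + N) = 4 - (-67)*2*N = 4 - (-134)*N = 4 + 134*N)
-36167*1/(((-4150 - 17848) + 23813)*(X(-207) + 2932)) = -36167*1/(((-4150 - 17848) + 23813)*((4 + 134*(-207)) + 2932)) = -36167*1/((-21998 + 23813)*((4 - 27738) + 2932)) = -36167*1/(1815*(-27734 + 2932)) = -36167/((-24802*1815)) = -36167/(-45015630) = -36167*(-1/45015630) = 36167/45015630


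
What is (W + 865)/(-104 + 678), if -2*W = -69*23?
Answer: 3317/1148 ≈ 2.8894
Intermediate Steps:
W = 1587/2 (W = -(-69)*23/2 = -½*(-1587) = 1587/2 ≈ 793.50)
(W + 865)/(-104 + 678) = (1587/2 + 865)/(-104 + 678) = (3317/2)/574 = (3317/2)*(1/574) = 3317/1148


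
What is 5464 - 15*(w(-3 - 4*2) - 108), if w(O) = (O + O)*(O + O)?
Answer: -176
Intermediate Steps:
w(O) = 4*O² (w(O) = (2*O)*(2*O) = 4*O²)
5464 - 15*(w(-3 - 4*2) - 108) = 5464 - 15*(4*(-3 - 4*2)² - 108) = 5464 - 15*(4*(-3 - 8)² - 108) = 5464 - 15*(4*(-11)² - 108) = 5464 - 15*(4*121 - 108) = 5464 - 15*(484 - 108) = 5464 - 15*376 = 5464 - 5640 = -176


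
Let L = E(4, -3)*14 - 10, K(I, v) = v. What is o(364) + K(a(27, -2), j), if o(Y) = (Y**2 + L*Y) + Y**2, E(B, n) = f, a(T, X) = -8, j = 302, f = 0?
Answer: 261654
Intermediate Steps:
E(B, n) = 0
L = -10 (L = 0*14 - 10 = 0 - 10 = -10)
o(Y) = -10*Y + 2*Y**2 (o(Y) = (Y**2 - 10*Y) + Y**2 = -10*Y + 2*Y**2)
o(364) + K(a(27, -2), j) = 2*364*(-5 + 364) + 302 = 2*364*359 + 302 = 261352 + 302 = 261654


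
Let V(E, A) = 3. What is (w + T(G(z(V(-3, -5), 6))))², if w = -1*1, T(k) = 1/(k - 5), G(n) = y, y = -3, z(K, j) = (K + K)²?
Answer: 81/64 ≈ 1.2656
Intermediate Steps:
z(K, j) = 4*K² (z(K, j) = (2*K)² = 4*K²)
G(n) = -3
T(k) = 1/(-5 + k)
w = -1
(w + T(G(z(V(-3, -5), 6))))² = (-1 + 1/(-5 - 3))² = (-1 + 1/(-8))² = (-1 - ⅛)² = (-9/8)² = 81/64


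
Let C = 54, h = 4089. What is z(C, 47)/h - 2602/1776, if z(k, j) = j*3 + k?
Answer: -1715543/1210344 ≈ -1.4174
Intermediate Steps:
z(k, j) = k + 3*j (z(k, j) = 3*j + k = k + 3*j)
z(C, 47)/h - 2602/1776 = (54 + 3*47)/4089 - 2602/1776 = (54 + 141)*(1/4089) - 2602*1/1776 = 195*(1/4089) - 1301/888 = 65/1363 - 1301/888 = -1715543/1210344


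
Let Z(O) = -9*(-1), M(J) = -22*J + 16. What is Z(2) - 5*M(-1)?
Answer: -181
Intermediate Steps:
M(J) = 16 - 22*J
Z(O) = 9
Z(2) - 5*M(-1) = 9 - 5*(16 - 22*(-1)) = 9 - 5*(16 + 22) = 9 - 5*38 = 9 - 190 = -181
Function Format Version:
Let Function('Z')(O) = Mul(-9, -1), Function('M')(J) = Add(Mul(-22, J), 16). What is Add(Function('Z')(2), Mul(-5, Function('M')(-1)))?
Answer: -181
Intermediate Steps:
Function('M')(J) = Add(16, Mul(-22, J))
Function('Z')(O) = 9
Add(Function('Z')(2), Mul(-5, Function('M')(-1))) = Add(9, Mul(-5, Add(16, Mul(-22, -1)))) = Add(9, Mul(-5, Add(16, 22))) = Add(9, Mul(-5, 38)) = Add(9, -190) = -181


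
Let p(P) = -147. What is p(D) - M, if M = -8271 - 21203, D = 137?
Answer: 29327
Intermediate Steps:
M = -29474
p(D) - M = -147 - 1*(-29474) = -147 + 29474 = 29327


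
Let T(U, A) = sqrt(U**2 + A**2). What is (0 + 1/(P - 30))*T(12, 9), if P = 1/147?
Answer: -2205/4409 ≈ -0.50011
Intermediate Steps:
P = 1/147 ≈ 0.0068027
T(U, A) = sqrt(A**2 + U**2)
(0 + 1/(P - 30))*T(12, 9) = (0 + 1/(1/147 - 30))*sqrt(9**2 + 12**2) = (0 + 1/(-4409/147))*sqrt(81 + 144) = (0 - 147/4409)*sqrt(225) = -147/4409*15 = -2205/4409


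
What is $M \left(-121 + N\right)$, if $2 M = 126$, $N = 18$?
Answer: $-6489$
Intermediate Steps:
$M = 63$ ($M = \frac{1}{2} \cdot 126 = 63$)
$M \left(-121 + N\right) = 63 \left(-121 + 18\right) = 63 \left(-103\right) = -6489$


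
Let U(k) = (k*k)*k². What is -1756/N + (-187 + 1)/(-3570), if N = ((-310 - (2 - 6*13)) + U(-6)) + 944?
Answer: -28901/35105 ≈ -0.82327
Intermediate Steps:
U(k) = k⁴ (U(k) = k²*k² = k⁴)
N = 2006 (N = ((-310 - (2 - 6*13)) + (-6)⁴) + 944 = ((-310 - (2 - 78)) + 1296) + 944 = ((-310 - 1*(-76)) + 1296) + 944 = ((-310 + 76) + 1296) + 944 = (-234 + 1296) + 944 = 1062 + 944 = 2006)
-1756/N + (-187 + 1)/(-3570) = -1756/2006 + (-187 + 1)/(-3570) = -1756*1/2006 - 186*(-1/3570) = -878/1003 + 31/595 = -28901/35105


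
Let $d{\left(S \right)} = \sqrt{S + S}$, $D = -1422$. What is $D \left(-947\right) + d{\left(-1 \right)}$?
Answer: $1346634 + i \sqrt{2} \approx 1.3466 \cdot 10^{6} + 1.4142 i$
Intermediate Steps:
$d{\left(S \right)} = \sqrt{2} \sqrt{S}$ ($d{\left(S \right)} = \sqrt{2 S} = \sqrt{2} \sqrt{S}$)
$D \left(-947\right) + d{\left(-1 \right)} = \left(-1422\right) \left(-947\right) + \sqrt{2} \sqrt{-1} = 1346634 + \sqrt{2} i = 1346634 + i \sqrt{2}$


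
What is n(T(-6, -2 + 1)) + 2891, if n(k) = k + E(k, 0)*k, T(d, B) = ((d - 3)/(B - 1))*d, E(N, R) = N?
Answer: 3593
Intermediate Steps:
T(d, B) = d*(-3 + d)/(-1 + B) (T(d, B) = ((-3 + d)/(-1 + B))*d = d*(-3 + d)/(-1 + B))
n(k) = k + k**2 (n(k) = k + k*k = k + k**2)
n(T(-6, -2 + 1)) + 2891 = (-6*(-3 - 6)/(-1 + (-2 + 1)))*(1 - 6*(-3 - 6)/(-1 + (-2 + 1))) + 2891 = (-6*(-9)/(-1 - 1))*(1 - 6*(-9)/(-1 - 1)) + 2891 = (-6*(-9)/(-2))*(1 - 6*(-9)/(-2)) + 2891 = (-6*(-1/2)*(-9))*(1 - 6*(-1/2)*(-9)) + 2891 = -27*(1 - 27) + 2891 = -27*(-26) + 2891 = 702 + 2891 = 3593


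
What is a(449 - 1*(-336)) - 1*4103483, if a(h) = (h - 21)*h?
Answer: -3503743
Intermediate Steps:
a(h) = h*(-21 + h) (a(h) = (-21 + h)*h = h*(-21 + h))
a(449 - 1*(-336)) - 1*4103483 = (449 - 1*(-336))*(-21 + (449 - 1*(-336))) - 1*4103483 = (449 + 336)*(-21 + (449 + 336)) - 4103483 = 785*(-21 + 785) - 4103483 = 785*764 - 4103483 = 599740 - 4103483 = -3503743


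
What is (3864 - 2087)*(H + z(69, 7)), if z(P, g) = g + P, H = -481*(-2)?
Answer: 1844526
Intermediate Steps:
H = 962
z(P, g) = P + g
(3864 - 2087)*(H + z(69, 7)) = (3864 - 2087)*(962 + (69 + 7)) = 1777*(962 + 76) = 1777*1038 = 1844526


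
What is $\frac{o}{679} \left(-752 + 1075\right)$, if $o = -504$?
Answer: $- \frac{23256}{97} \approx -239.75$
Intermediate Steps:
$\frac{o}{679} \left(-752 + 1075\right) = - \frac{504}{679} \left(-752 + 1075\right) = \left(-504\right) \frac{1}{679} \cdot 323 = \left(- \frac{72}{97}\right) 323 = - \frac{23256}{97}$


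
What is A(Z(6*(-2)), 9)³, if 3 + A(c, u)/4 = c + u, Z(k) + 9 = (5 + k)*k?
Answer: 34012224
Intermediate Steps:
Z(k) = -9 + k*(5 + k) (Z(k) = -9 + (5 + k)*k = -9 + k*(5 + k))
A(c, u) = -12 + 4*c + 4*u (A(c, u) = -12 + 4*(c + u) = -12 + (4*c + 4*u) = -12 + 4*c + 4*u)
A(Z(6*(-2)), 9)³ = (-12 + 4*(-9 + (6*(-2))² + 5*(6*(-2))) + 4*9)³ = (-12 + 4*(-9 + (-12)² + 5*(-12)) + 36)³ = (-12 + 4*(-9 + 144 - 60) + 36)³ = (-12 + 4*75 + 36)³ = (-12 + 300 + 36)³ = 324³ = 34012224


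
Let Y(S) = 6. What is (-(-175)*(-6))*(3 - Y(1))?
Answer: 3150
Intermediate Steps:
(-(-175)*(-6))*(3 - Y(1)) = (-(-175)*(-6))*(3 - 1*6) = (-25*42)*(3 - 6) = -1050*(-3) = 3150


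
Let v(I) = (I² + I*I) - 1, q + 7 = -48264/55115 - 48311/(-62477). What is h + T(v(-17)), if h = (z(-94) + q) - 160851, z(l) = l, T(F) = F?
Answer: -552238811974788/3443419855 ≈ -1.6038e+5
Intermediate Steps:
q = -24456668148/3443419855 (q = -7 + (-48264/55115 - 48311/(-62477)) = -7 + (-48264*1/55115 - 48311*(-1/62477)) = -7 + (-48264/55115 + 48311/62477) = -7 - 352729163/3443419855 = -24456668148/3443419855 ≈ -7.1024)
v(I) = -1 + 2*I² (v(I) = (I² + I²) - 1 = 2*I² - 1 = -1 + 2*I²)
h = -554225665231123/3443419855 (h = (-94 - 24456668148/3443419855) - 160851 = -348138134518/3443419855 - 160851 = -554225665231123/3443419855 ≈ -1.6095e+5)
h + T(v(-17)) = -554225665231123/3443419855 + (-1 + 2*(-17)²) = -554225665231123/3443419855 + (-1 + 2*289) = -554225665231123/3443419855 + (-1 + 578) = -554225665231123/3443419855 + 577 = -552238811974788/3443419855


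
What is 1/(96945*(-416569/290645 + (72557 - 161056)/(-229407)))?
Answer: -4445066501/451389186781064 ≈ -9.8475e-6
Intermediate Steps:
1/(96945*(-416569/290645 + (72557 - 161056)/(-229407))) = 1/(96945*(-416569*1/290645 - 88499*(-1/229407))) = 1/(96945*(-416569/290645 + 88499/229407)) = 1/(96945*(-69842052728/66675997515)) = (1/96945)*(-66675997515/69842052728) = -4445066501/451389186781064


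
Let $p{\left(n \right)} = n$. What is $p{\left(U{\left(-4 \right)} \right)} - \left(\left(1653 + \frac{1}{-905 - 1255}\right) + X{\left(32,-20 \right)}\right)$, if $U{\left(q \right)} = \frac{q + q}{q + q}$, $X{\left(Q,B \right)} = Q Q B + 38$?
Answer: $\frac{40586401}{2160} \approx 18790.0$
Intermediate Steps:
$X{\left(Q,B \right)} = 38 + B Q^{2}$ ($X{\left(Q,B \right)} = Q^{2} B + 38 = B Q^{2} + 38 = 38 + B Q^{2}$)
$U{\left(q \right)} = 1$ ($U{\left(q \right)} = \frac{2 q}{2 q} = 2 q \frac{1}{2 q} = 1$)
$p{\left(U{\left(-4 \right)} \right)} - \left(\left(1653 + \frac{1}{-905 - 1255}\right) + X{\left(32,-20 \right)}\right) = 1 - \left(\left(1653 + \frac{1}{-905 - 1255}\right) + \left(38 - 20 \cdot 32^{2}\right)\right) = 1 - \left(\left(1653 + \frac{1}{-2160}\right) + \left(38 - 20480\right)\right) = 1 - \left(\left(1653 - \frac{1}{2160}\right) + \left(38 - 20480\right)\right) = 1 - \left(\frac{3570479}{2160} - 20442\right) = 1 - - \frac{40584241}{2160} = 1 + \frac{40584241}{2160} = \frac{40586401}{2160}$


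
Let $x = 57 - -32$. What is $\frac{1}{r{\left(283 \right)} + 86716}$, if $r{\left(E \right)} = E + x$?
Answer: $\frac{1}{87088} \approx 1.1483 \cdot 10^{-5}$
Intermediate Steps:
$x = 89$ ($x = 57 + 32 = 89$)
$r{\left(E \right)} = 89 + E$ ($r{\left(E \right)} = E + 89 = 89 + E$)
$\frac{1}{r{\left(283 \right)} + 86716} = \frac{1}{\left(89 + 283\right) + 86716} = \frac{1}{372 + 86716} = \frac{1}{87088}$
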